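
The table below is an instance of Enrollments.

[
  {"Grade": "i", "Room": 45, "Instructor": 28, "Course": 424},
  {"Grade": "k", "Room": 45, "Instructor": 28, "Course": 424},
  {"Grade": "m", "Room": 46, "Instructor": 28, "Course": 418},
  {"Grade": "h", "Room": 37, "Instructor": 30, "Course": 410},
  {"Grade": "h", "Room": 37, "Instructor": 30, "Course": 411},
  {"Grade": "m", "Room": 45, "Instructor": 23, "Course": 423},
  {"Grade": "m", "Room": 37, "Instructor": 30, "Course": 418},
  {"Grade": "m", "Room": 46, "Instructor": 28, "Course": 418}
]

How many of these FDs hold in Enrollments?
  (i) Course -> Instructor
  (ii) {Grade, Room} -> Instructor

1

(i) Course -> Instructor: Course=418: 3 rows → Instructor takes values {28, 30} — violation — fails.
(ii) {Grade, Room} -> Instructor: every LHS value maps to a single RHS value — holds.
1 of the 2 dependencies holds.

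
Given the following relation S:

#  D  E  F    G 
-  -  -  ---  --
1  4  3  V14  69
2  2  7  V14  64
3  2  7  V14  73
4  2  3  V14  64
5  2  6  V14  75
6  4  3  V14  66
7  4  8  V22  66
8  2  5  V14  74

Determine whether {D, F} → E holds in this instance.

No

(D=4, F=V14): rows 1, 6 → E = 3, 3 ✓
(D=2, F=V14): rows 2, 3, 4, 5, 8 → E takes values {7, 3, 6, 5} — violation
(D=4, F=V22): row 7 → E = 8 ✓
Two rows agree on {D, F} but differ on E, so {D, F} → E does not hold.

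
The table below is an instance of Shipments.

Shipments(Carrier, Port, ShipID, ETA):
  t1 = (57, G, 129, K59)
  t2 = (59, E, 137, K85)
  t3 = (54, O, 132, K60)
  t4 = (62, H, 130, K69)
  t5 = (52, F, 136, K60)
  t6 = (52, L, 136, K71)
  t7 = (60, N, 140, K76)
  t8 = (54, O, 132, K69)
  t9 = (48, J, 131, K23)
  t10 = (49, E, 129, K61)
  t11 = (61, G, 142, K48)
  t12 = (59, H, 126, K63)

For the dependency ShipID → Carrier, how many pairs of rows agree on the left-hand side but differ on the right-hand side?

1

ShipID=129: violating pairs (1,10) — 1 pair.
ShipID=132: all 2 rows agree on Carrier — 0 pairs.
ShipID=136: all 2 rows agree on Carrier — 0 pairs.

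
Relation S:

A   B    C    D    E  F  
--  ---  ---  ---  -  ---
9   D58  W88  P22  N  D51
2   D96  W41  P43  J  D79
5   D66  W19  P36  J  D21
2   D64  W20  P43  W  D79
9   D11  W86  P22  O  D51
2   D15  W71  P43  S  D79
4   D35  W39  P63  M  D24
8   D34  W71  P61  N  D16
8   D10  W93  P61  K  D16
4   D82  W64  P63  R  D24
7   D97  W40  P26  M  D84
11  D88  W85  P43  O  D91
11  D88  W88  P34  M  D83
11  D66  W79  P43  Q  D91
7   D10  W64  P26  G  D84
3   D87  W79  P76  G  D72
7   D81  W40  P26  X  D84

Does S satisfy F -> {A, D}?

F=D51: 2 rows → {A,D} = (9, P22), (9, P22) ✓
F=D79: 3 rows → {A,D} = (2, P43), (2, P43), (2, P43) ✓
F=D21: 1 row → {A,D} = (5, P36) ✓
F=D24: 2 rows → {A,D} = (4, P63), (4, P63) ✓
F=D16: 2 rows → {A,D} = (8, P61), (8, P61) ✓
F=D84: 3 rows → {A,D} = (7, P26), (7, P26), (7, P26) ✓
F=D91: 2 rows → {A,D} = (11, P43), (11, P43) ✓
F=D83: 1 row → {A,D} = (11, P34) ✓
F=D72: 1 row → {A,D} = (3, P76) ✓
Every F value is associated with a single {A, D} value, so F -> {A, D} holds.

Yes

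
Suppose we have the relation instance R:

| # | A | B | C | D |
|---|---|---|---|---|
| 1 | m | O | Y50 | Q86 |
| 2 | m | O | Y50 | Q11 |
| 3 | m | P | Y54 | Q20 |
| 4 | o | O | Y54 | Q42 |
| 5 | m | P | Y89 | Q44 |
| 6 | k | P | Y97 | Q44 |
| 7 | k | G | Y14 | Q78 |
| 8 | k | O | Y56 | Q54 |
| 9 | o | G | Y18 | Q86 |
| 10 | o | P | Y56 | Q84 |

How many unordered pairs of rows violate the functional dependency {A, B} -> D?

2

(A=m, B=O): violating pairs (1,2) — 1 pair.
(A=m, B=P): violating pairs (3,5) — 1 pair.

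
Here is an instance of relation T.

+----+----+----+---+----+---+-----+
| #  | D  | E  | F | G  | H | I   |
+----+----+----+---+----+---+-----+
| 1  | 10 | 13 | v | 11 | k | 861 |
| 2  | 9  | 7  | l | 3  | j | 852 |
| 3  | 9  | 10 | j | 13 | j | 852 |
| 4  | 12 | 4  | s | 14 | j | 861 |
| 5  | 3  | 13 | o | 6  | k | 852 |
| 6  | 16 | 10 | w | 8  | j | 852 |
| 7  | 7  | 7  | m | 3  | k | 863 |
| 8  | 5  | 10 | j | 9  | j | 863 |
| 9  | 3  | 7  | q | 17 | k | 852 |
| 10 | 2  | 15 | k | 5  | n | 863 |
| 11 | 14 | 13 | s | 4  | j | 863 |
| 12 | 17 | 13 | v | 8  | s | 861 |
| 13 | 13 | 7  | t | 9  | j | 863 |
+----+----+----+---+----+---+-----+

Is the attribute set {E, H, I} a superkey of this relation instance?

Rows 3 and 6 have the same {E, H, I} value (E=10, H=j, I=852) but are distinct tuples, so {E, H, I} does not determine every attribute — not a superkey.

No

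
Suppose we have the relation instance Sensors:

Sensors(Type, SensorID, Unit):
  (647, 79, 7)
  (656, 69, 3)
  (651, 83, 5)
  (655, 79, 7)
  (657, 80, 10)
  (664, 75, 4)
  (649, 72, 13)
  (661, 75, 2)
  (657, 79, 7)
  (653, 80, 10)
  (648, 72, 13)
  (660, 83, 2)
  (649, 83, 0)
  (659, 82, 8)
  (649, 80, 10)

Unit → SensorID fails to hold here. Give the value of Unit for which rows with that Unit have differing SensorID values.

Unit=7: 3 rows → SensorID = 79, 79, 79 ✓
Unit=3: 1 row → SensorID = 69 ✓
Unit=5: 1 row → SensorID = 83 ✓
Unit=10: 3 rows → SensorID = 80, 80, 80 ✓
Unit=4: 1 row → SensorID = 75 ✓
Unit=13: 2 rows → SensorID = 72, 72 ✓
Unit=2: 2 rows → SensorID takes values {75, 83} — violation
Unit=0: 1 row → SensorID = 83 ✓
Unit=8: 1 row → SensorID = 82 ✓
The only Unit value with inconsistent SensorID is Unit=2.

2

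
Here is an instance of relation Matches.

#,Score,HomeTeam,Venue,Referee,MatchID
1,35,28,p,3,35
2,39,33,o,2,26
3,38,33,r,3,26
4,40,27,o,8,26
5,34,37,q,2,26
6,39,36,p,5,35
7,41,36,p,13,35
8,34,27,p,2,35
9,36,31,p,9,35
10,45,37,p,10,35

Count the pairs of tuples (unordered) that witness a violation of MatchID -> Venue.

5

MatchID=35: all 6 rows agree on Venue — 0 pairs.
MatchID=26: violating pairs (2,3), (2,5), (3,4), (3,5), (4,5) — 5 pairs.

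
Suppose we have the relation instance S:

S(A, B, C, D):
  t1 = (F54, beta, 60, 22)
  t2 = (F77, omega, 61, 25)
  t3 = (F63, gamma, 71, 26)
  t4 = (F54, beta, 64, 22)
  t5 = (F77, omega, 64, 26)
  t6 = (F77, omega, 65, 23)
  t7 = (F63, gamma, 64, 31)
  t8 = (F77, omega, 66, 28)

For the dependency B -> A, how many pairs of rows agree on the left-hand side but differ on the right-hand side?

0

B=beta: all 2 rows agree on A — 0 pairs.
B=omega: all 4 rows agree on A — 0 pairs.
B=gamma: all 2 rows agree on A — 0 pairs.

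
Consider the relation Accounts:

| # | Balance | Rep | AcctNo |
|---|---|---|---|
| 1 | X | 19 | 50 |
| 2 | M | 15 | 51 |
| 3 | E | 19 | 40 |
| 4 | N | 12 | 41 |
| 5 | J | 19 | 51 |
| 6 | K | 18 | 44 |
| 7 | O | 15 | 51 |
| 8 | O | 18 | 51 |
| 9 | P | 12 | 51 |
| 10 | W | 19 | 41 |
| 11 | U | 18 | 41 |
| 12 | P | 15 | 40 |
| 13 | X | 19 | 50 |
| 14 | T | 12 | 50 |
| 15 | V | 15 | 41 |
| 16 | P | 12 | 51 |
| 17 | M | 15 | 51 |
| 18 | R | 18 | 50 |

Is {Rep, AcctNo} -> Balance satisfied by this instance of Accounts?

No

(Rep=19, AcctNo=50): rows 1, 13 → Balance = X, X ✓
(Rep=15, AcctNo=51): rows 2, 7, 17 → Balance takes values {M, O} — violation
(Rep=19, AcctNo=40): row 3 → Balance = E ✓
(Rep=12, AcctNo=41): row 4 → Balance = N ✓
(Rep=19, AcctNo=51): row 5 → Balance = J ✓
(Rep=18, AcctNo=44): row 6 → Balance = K ✓
(Rep=18, AcctNo=51): row 8 → Balance = O ✓
(Rep=12, AcctNo=51): rows 9, 16 → Balance = P, P ✓
(Rep=19, AcctNo=41): row 10 → Balance = W ✓
(Rep=18, AcctNo=41): row 11 → Balance = U ✓
(Rep=15, AcctNo=40): row 12 → Balance = P ✓
(Rep=12, AcctNo=50): row 14 → Balance = T ✓
(Rep=15, AcctNo=41): row 15 → Balance = V ✓
(Rep=18, AcctNo=50): row 18 → Balance = R ✓
Two rows agree on {Rep, AcctNo} but differ on Balance, so {Rep, AcctNo} -> Balance does not hold.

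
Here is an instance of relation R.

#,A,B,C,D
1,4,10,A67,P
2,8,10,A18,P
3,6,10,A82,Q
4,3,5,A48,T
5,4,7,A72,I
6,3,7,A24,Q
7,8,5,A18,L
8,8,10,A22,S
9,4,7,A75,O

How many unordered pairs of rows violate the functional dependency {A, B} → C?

(A=8, B=10): violating pairs (2,8) — 1 pair.
(A=4, B=7): violating pairs (5,9) — 1 pair.

2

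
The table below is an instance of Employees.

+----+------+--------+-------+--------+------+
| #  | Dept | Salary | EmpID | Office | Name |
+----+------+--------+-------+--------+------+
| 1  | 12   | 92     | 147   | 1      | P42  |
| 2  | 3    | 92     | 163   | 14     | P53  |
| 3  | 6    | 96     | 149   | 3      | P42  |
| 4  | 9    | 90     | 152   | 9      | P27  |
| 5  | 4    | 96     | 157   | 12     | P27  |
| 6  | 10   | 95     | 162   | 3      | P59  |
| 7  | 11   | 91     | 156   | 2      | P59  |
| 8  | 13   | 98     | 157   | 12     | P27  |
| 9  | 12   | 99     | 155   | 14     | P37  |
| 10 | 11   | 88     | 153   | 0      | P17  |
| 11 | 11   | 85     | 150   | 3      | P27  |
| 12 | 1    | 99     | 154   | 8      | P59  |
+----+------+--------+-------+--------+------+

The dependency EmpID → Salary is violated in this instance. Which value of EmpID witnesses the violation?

157

EmpID=147: row 1 → Salary = 92 ✓
EmpID=163: row 2 → Salary = 92 ✓
EmpID=149: row 3 → Salary = 96 ✓
EmpID=152: row 4 → Salary = 90 ✓
EmpID=157: rows 5, 8 → Salary takes values {96, 98} — violation
EmpID=162: row 6 → Salary = 95 ✓
EmpID=156: row 7 → Salary = 91 ✓
EmpID=155: row 9 → Salary = 99 ✓
EmpID=153: row 10 → Salary = 88 ✓
EmpID=150: row 11 → Salary = 85 ✓
EmpID=154: row 12 → Salary = 99 ✓
The only EmpID value with inconsistent Salary is EmpID=157.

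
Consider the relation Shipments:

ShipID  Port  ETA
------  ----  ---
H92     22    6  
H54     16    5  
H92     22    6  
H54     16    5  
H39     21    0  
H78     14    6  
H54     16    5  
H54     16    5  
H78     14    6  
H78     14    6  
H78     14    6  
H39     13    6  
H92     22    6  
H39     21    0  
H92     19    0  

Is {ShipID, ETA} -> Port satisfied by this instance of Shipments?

Yes

(ShipID=H92, ETA=6): 3 rows → Port = 22, 22, 22 ✓
(ShipID=H54, ETA=5): 4 rows → Port = 16, 16, 16, 16 ✓
(ShipID=H39, ETA=0): 2 rows → Port = 21, 21 ✓
(ShipID=H78, ETA=6): 4 rows → Port = 14, 14, 14, 14 ✓
(ShipID=H39, ETA=6): 1 row → Port = 13 ✓
(ShipID=H92, ETA=0): 1 row → Port = 19 ✓
Every {ShipID, ETA} value is associated with a single Port value, so {ShipID, ETA} -> Port holds.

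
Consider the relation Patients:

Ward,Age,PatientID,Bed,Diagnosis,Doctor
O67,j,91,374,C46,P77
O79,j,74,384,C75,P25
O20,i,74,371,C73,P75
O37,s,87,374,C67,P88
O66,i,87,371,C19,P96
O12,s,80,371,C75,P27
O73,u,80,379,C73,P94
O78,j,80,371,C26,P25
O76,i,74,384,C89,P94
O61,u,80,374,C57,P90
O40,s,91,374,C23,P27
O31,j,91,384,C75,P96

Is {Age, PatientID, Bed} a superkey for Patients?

All 12 rows have distinct {Age, PatientID, Bed} values, so {Age, PatientID, Bed} → (all attributes) holds and {Age, PatientID, Bed} is a superkey.

Yes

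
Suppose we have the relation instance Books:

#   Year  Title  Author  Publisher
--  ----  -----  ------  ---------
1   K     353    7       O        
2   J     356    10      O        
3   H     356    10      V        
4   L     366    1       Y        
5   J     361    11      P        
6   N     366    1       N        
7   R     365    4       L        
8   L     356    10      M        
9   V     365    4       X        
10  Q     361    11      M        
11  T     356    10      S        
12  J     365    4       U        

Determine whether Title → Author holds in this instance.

Title=353: row 1 → Author = 7 ✓
Title=356: rows 2, 3, 8, 11 → Author = 10, 10, 10, 10 ✓
Title=366: rows 4, 6 → Author = 1, 1 ✓
Title=361: rows 5, 10 → Author = 11, 11 ✓
Title=365: rows 7, 9, 12 → Author = 4, 4, 4 ✓
Every Title value is associated with a single Author value, so Title → Author holds.

Yes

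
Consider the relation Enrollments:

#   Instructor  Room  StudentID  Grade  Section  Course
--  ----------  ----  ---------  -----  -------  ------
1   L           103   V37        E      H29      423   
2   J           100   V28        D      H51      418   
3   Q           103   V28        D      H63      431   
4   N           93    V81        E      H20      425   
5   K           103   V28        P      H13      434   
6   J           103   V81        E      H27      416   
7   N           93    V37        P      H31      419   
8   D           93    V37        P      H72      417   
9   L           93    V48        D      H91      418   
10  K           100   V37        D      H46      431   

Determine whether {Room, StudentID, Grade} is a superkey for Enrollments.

No

Rows 7 and 8 have the same {Room, StudentID, Grade} value (Room=93, StudentID=V37, Grade=P) but are distinct tuples, so {Room, StudentID, Grade} does not determine every attribute — not a superkey.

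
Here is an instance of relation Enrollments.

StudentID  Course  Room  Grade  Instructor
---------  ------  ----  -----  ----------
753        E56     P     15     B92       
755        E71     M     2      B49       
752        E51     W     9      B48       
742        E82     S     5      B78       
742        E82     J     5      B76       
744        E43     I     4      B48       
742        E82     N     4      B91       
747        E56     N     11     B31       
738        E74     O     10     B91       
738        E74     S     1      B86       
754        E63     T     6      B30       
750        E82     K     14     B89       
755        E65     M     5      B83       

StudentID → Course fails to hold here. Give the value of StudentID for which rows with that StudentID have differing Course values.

755

StudentID=753: 1 row → Course = E56 ✓
StudentID=755: 2 rows → Course takes values {E71, E65} — violation
StudentID=752: 1 row → Course = E51 ✓
StudentID=742: 3 rows → Course = E82, E82, E82 ✓
StudentID=744: 1 row → Course = E43 ✓
StudentID=747: 1 row → Course = E56 ✓
StudentID=738: 2 rows → Course = E74, E74 ✓
StudentID=754: 1 row → Course = E63 ✓
StudentID=750: 1 row → Course = E82 ✓
The only StudentID value with inconsistent Course is StudentID=755.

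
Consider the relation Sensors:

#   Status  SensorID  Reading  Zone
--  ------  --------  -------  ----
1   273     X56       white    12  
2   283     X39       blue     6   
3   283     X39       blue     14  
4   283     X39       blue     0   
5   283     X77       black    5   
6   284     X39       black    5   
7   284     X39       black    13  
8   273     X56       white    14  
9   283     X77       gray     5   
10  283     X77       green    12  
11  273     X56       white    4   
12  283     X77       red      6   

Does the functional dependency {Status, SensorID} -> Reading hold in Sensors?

No

(Status=273, SensorID=X56): rows 1, 8, 11 → Reading = white, white, white ✓
(Status=283, SensorID=X39): rows 2, 3, 4 → Reading = blue, blue, blue ✓
(Status=283, SensorID=X77): rows 5, 9, 10, 12 → Reading takes values {black, gray, green, red} — violation
(Status=284, SensorID=X39): rows 6, 7 → Reading = black, black ✓
Two rows agree on {Status, SensorID} but differ on Reading, so {Status, SensorID} -> Reading does not hold.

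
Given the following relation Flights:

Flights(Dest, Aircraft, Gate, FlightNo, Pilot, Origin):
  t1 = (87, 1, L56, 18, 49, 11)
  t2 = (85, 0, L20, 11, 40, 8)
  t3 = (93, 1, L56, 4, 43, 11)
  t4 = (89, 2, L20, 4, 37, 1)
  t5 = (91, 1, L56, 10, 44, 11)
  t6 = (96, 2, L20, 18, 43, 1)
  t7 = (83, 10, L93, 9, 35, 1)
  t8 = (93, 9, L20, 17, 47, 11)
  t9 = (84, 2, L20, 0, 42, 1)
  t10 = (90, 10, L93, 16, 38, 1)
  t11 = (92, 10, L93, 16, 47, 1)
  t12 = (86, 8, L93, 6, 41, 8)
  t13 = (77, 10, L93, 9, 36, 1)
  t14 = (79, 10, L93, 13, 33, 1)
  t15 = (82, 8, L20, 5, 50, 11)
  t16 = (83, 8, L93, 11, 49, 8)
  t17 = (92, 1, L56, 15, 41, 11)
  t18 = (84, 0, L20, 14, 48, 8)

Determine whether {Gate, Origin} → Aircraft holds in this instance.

(Gate=L56, Origin=11): rows 1, 3, 5, 17 → Aircraft = 1, 1, 1, 1 ✓
(Gate=L20, Origin=8): rows 2, 18 → Aircraft = 0, 0 ✓
(Gate=L20, Origin=1): rows 4, 6, 9 → Aircraft = 2, 2, 2 ✓
(Gate=L93, Origin=1): rows 7, 10, 11, 13, 14 → Aircraft = 10, 10, 10, 10, 10 ✓
(Gate=L20, Origin=11): rows 8, 15 → Aircraft takes values {9, 8} — violation
(Gate=L93, Origin=8): rows 12, 16 → Aircraft = 8, 8 ✓
Two rows agree on {Gate, Origin} but differ on Aircraft, so {Gate, Origin} → Aircraft does not hold.

No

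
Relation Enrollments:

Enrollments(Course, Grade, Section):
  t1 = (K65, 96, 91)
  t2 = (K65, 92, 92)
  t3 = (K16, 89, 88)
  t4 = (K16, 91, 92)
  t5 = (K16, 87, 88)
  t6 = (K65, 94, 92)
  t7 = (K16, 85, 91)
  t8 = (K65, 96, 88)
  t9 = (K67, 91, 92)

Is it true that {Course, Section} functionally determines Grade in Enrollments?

(Course=K65, Section=91): row 1 → Grade = 96 ✓
(Course=K65, Section=92): rows 2, 6 → Grade takes values {92, 94} — violation
(Course=K16, Section=88): rows 3, 5 → Grade takes values {89, 87} — violation
(Course=K16, Section=92): row 4 → Grade = 91 ✓
(Course=K16, Section=91): row 7 → Grade = 85 ✓
(Course=K65, Section=88): row 8 → Grade = 96 ✓
(Course=K67, Section=92): row 9 → Grade = 91 ✓
Two rows agree on {Course, Section} but differ on Grade, so {Course, Section} -> Grade does not hold.

No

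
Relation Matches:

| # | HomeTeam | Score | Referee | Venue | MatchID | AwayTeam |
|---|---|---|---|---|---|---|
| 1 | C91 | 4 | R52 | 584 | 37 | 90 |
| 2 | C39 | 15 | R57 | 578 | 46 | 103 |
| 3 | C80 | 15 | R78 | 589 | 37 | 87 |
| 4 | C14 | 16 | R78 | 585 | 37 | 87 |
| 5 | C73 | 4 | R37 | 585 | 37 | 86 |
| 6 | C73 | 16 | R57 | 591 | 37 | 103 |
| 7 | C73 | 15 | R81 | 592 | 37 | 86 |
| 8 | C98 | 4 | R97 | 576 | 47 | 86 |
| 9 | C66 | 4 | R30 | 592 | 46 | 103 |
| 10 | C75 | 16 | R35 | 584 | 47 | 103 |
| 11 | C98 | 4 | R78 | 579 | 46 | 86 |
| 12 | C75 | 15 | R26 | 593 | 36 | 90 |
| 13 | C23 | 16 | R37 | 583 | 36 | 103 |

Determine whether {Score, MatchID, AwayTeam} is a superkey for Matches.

All 13 rows have distinct {Score, MatchID, AwayTeam} values, so {Score, MatchID, AwayTeam} → (all attributes) holds and {Score, MatchID, AwayTeam} is a superkey.

Yes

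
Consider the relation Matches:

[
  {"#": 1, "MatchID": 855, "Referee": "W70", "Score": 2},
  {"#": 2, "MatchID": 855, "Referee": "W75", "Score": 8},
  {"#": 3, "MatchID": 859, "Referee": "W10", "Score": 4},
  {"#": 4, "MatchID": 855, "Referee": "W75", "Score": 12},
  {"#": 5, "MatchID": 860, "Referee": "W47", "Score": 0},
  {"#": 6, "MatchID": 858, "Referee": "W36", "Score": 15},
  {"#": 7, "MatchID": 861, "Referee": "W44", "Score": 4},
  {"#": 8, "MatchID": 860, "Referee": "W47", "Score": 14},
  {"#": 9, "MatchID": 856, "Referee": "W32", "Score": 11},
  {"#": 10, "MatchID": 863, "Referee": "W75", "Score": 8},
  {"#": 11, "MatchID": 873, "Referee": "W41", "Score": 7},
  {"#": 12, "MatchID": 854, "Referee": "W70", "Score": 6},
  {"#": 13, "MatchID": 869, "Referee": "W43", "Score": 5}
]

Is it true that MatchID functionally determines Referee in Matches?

MatchID=855: rows 1, 2, 4 → Referee takes values {W70, W75} — violation
MatchID=859: row 3 → Referee = W10 ✓
MatchID=860: rows 5, 8 → Referee = W47, W47 ✓
MatchID=858: row 6 → Referee = W36 ✓
MatchID=861: row 7 → Referee = W44 ✓
MatchID=856: row 9 → Referee = W32 ✓
MatchID=863: row 10 → Referee = W75 ✓
MatchID=873: row 11 → Referee = W41 ✓
MatchID=854: row 12 → Referee = W70 ✓
MatchID=869: row 13 → Referee = W43 ✓
Two rows agree on MatchID but differ on Referee, so MatchID -> Referee does not hold.

No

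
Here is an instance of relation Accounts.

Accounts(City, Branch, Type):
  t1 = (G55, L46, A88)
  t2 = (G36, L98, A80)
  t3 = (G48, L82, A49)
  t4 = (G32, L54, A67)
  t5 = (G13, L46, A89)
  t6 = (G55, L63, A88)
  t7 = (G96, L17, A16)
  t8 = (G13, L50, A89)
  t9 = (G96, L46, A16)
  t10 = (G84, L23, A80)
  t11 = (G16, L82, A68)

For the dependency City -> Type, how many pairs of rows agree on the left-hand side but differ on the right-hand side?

City=G55: all 2 rows agree on Type — 0 pairs.
City=G13: all 2 rows agree on Type — 0 pairs.
City=G96: all 2 rows agree on Type — 0 pairs.

0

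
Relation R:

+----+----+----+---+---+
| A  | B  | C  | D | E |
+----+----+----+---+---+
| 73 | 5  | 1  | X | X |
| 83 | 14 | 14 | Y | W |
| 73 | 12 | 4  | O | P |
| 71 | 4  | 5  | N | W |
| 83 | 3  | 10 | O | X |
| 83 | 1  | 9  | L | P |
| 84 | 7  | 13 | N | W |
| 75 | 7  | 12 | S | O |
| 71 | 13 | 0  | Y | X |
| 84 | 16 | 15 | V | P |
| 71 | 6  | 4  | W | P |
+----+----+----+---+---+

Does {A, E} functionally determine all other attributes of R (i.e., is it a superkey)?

All 11 rows have distinct {A, E} values, so {A, E} → (all attributes) holds and {A, E} is a superkey.

Yes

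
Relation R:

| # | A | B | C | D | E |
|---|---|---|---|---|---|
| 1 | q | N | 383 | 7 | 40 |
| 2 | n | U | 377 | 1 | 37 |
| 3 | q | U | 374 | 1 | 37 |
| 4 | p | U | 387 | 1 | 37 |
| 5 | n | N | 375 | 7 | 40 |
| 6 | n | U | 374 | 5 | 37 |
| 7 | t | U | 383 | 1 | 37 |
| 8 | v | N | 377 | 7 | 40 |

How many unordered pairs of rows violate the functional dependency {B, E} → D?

(B=N, E=40): all 3 rows agree on D — 0 pairs.
(B=U, E=37): violating pairs (2,6), (3,6), (4,6), (6,7) — 4 pairs.

4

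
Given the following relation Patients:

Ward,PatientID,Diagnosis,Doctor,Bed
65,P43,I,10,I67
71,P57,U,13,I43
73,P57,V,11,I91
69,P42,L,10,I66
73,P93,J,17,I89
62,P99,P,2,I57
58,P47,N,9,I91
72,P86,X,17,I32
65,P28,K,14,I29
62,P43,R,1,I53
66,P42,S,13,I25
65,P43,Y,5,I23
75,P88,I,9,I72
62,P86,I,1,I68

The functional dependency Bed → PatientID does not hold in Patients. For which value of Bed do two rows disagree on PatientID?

I91

Bed=I67: 1 row → PatientID = P43 ✓
Bed=I43: 1 row → PatientID = P57 ✓
Bed=I91: 2 rows → PatientID takes values {P57, P47} — violation
Bed=I66: 1 row → PatientID = P42 ✓
Bed=I89: 1 row → PatientID = P93 ✓
Bed=I57: 1 row → PatientID = P99 ✓
Bed=I32: 1 row → PatientID = P86 ✓
Bed=I29: 1 row → PatientID = P28 ✓
Bed=I53: 1 row → PatientID = P43 ✓
Bed=I25: 1 row → PatientID = P42 ✓
Bed=I23: 1 row → PatientID = P43 ✓
Bed=I72: 1 row → PatientID = P88 ✓
Bed=I68: 1 row → PatientID = P86 ✓
The only Bed value with inconsistent PatientID is Bed=I91.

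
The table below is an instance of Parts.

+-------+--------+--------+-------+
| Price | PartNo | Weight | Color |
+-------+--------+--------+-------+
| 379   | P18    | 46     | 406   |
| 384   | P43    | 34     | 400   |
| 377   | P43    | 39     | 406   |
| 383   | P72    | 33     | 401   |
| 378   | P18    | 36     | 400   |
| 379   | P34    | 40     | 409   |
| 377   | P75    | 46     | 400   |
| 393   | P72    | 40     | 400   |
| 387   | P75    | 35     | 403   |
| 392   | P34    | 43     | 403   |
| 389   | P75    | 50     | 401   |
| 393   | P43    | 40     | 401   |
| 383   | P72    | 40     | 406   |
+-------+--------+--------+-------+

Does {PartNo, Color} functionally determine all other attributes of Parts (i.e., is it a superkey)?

Yes

All 13 rows have distinct {PartNo, Color} values, so {PartNo, Color} → (all attributes) holds and {PartNo, Color} is a superkey.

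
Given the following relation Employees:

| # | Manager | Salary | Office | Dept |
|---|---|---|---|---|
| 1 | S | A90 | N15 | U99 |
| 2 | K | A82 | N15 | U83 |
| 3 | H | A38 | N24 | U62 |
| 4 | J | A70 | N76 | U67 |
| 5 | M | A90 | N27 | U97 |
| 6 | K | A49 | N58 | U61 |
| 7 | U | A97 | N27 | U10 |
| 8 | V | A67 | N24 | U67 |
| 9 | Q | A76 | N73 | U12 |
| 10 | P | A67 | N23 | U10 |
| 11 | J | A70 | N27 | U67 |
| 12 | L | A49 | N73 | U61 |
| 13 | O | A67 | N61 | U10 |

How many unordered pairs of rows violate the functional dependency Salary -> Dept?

Salary=A90: violating pairs (1,5) — 1 pair.
Salary=A70: all 2 rows agree on Dept — 0 pairs.
Salary=A49: all 2 rows agree on Dept — 0 pairs.
Salary=A67: violating pairs (8,10), (8,13) — 2 pairs.

3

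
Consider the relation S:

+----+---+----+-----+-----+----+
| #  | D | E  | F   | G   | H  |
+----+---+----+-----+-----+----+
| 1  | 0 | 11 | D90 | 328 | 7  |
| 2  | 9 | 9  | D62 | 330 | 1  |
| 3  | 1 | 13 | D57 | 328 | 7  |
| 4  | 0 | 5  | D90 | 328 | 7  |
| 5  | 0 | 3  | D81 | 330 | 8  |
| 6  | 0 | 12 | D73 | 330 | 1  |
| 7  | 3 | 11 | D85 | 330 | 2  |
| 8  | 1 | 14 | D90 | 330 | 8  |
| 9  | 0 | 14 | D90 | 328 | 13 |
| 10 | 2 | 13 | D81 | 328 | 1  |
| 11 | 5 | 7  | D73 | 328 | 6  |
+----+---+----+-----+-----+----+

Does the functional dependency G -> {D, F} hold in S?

G=328: rows 1, 3, 4, 9, 10, 11 → {D,F} takes values {(0, D90), (1, D57), (2, D81), (5, D73)} — violation
G=330: rows 2, 5, 6, 7, 8 → {D,F} takes values {(9, D62), (0, D81), (0, D73), (3, D85), (1, D90)} — violation
Two rows agree on G but differ on {D, F}, so G -> {D, F} does not hold.

No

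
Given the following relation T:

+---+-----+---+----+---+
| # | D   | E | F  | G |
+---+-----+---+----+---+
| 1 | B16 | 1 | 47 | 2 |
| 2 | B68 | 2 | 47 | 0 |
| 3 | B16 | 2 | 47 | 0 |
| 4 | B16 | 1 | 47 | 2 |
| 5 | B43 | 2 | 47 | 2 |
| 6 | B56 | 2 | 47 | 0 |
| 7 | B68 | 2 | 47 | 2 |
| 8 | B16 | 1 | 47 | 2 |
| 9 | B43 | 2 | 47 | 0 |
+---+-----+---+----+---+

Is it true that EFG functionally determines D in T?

(E=1, F=47, G=2): rows 1, 4, 8 → D = B16, B16, B16 ✓
(E=2, F=47, G=0): rows 2, 3, 6, 9 → D takes values {B68, B16, B56, B43} — violation
(E=2, F=47, G=2): rows 5, 7 → D takes values {B43, B68} — violation
Two rows agree on EFG but differ on D, so EFG → D does not hold.

No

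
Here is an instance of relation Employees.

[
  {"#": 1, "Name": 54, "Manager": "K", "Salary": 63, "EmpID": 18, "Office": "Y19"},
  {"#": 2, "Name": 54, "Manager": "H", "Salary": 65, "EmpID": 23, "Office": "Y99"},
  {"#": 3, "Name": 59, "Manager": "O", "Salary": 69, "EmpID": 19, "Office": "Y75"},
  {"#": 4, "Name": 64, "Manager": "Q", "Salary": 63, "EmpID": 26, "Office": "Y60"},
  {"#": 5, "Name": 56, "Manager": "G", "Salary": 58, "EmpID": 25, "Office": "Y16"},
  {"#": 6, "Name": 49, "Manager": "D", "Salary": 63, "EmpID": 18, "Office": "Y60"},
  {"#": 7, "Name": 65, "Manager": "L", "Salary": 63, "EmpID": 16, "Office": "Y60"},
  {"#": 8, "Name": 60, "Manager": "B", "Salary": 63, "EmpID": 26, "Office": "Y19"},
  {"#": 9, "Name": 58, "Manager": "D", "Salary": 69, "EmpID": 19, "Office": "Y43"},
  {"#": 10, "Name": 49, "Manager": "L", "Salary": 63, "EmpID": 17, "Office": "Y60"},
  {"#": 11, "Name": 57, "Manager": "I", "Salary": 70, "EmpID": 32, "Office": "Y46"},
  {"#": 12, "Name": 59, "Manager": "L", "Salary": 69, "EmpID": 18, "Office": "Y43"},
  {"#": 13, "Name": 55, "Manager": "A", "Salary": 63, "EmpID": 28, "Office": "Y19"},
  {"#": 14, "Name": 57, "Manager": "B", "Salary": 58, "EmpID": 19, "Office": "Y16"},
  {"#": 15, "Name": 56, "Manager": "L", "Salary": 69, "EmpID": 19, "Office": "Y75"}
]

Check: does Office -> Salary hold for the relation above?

Office=Y19: rows 1, 8, 13 → Salary = 63, 63, 63 ✓
Office=Y99: row 2 → Salary = 65 ✓
Office=Y75: rows 3, 15 → Salary = 69, 69 ✓
Office=Y60: rows 4, 6, 7, 10 → Salary = 63, 63, 63, 63 ✓
Office=Y16: rows 5, 14 → Salary = 58, 58 ✓
Office=Y43: rows 9, 12 → Salary = 69, 69 ✓
Office=Y46: row 11 → Salary = 70 ✓
Every Office value is associated with a single Salary value, so Office -> Salary holds.

Yes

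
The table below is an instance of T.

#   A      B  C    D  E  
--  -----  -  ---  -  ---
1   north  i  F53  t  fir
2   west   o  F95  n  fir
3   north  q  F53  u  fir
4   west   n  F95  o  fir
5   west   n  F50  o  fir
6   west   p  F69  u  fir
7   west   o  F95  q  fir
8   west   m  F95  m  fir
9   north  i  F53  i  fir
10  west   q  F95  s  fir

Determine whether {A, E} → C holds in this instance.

No

(A=north, E=fir): rows 1, 3, 9 → C = F53, F53, F53 ✓
(A=west, E=fir): rows 2, 4, 5, 6, 7, 8, 10 → C takes values {F95, F50, F69} — violation
Two rows agree on {A, E} but differ on C, so {A, E} → C does not hold.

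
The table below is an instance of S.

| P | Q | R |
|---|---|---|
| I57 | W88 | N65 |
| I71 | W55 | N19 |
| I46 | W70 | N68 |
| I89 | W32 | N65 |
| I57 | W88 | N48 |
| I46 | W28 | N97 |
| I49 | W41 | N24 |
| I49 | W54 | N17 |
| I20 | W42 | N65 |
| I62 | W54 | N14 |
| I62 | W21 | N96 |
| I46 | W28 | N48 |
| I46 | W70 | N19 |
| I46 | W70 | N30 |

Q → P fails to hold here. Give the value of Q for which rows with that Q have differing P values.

W54

Q=W88: 2 rows → P = I57, I57 ✓
Q=W55: 1 row → P = I71 ✓
Q=W70: 3 rows → P = I46, I46, I46 ✓
Q=W32: 1 row → P = I89 ✓
Q=W28: 2 rows → P = I46, I46 ✓
Q=W41: 1 row → P = I49 ✓
Q=W54: 2 rows → P takes values {I49, I62} — violation
Q=W42: 1 row → P = I20 ✓
Q=W21: 1 row → P = I62 ✓
The only Q value with inconsistent P is Q=W54.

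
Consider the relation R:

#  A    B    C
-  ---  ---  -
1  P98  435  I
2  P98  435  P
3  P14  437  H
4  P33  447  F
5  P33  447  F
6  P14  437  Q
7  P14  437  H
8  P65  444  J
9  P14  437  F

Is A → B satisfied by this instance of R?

A=P98: rows 1, 2 → B = 435, 435 ✓
A=P14: rows 3, 6, 7, 9 → B = 437, 437, 437, 437 ✓
A=P33: rows 4, 5 → B = 447, 447 ✓
A=P65: row 8 → B = 444 ✓
Every A value is associated with a single B value, so A → B holds.

Yes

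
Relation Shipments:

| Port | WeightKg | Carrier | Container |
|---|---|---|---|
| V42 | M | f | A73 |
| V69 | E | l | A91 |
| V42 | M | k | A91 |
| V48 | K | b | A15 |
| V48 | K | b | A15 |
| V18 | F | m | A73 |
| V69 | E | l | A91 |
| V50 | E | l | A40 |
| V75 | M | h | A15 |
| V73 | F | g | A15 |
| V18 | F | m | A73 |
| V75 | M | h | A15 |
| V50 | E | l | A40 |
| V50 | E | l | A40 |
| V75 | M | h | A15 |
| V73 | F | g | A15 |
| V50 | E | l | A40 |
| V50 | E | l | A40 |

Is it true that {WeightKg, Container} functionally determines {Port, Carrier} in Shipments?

(WeightKg=M, Container=A73): 1 row → {Port,Carrier} = (V42, f) ✓
(WeightKg=E, Container=A91): 2 rows → {Port,Carrier} = (V69, l), (V69, l) ✓
(WeightKg=M, Container=A91): 1 row → {Port,Carrier} = (V42, k) ✓
(WeightKg=K, Container=A15): 2 rows → {Port,Carrier} = (V48, b), (V48, b) ✓
(WeightKg=F, Container=A73): 2 rows → {Port,Carrier} = (V18, m), (V18, m) ✓
(WeightKg=E, Container=A40): 5 rows → {Port,Carrier} = (V50, l), (V50, l), (V50, l), (V50, l), (V50, l) ✓
(WeightKg=M, Container=A15): 3 rows → {Port,Carrier} = (V75, h), (V75, h), (V75, h) ✓
(WeightKg=F, Container=A15): 2 rows → {Port,Carrier} = (V73, g), (V73, g) ✓
Every {WeightKg, Container} value is associated with a single {Port, Carrier} value, so {WeightKg, Container} -> {Port, Carrier} holds.

Yes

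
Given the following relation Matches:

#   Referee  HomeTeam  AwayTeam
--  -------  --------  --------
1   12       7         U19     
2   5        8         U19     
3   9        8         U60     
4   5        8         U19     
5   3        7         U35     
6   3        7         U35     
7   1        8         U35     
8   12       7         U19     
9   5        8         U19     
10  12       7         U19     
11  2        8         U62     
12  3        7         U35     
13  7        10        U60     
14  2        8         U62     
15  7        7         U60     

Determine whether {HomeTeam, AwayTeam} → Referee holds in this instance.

(HomeTeam=7, AwayTeam=U19): rows 1, 8, 10 → Referee = 12, 12, 12 ✓
(HomeTeam=8, AwayTeam=U19): rows 2, 4, 9 → Referee = 5, 5, 5 ✓
(HomeTeam=8, AwayTeam=U60): row 3 → Referee = 9 ✓
(HomeTeam=7, AwayTeam=U35): rows 5, 6, 12 → Referee = 3, 3, 3 ✓
(HomeTeam=8, AwayTeam=U35): row 7 → Referee = 1 ✓
(HomeTeam=8, AwayTeam=U62): rows 11, 14 → Referee = 2, 2 ✓
(HomeTeam=10, AwayTeam=U60): row 13 → Referee = 7 ✓
(HomeTeam=7, AwayTeam=U60): row 15 → Referee = 7 ✓
Every {HomeTeam, AwayTeam} value is associated with a single Referee value, so {HomeTeam, AwayTeam} → Referee holds.

Yes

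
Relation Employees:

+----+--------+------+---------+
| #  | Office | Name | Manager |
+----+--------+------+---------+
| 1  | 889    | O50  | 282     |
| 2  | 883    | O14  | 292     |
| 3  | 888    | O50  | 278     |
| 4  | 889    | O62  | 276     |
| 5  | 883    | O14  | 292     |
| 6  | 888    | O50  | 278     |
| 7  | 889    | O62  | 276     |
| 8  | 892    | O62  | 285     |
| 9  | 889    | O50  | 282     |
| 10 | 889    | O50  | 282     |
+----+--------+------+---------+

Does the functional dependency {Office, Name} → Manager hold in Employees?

Yes

(Office=889, Name=O50): rows 1, 9, 10 → Manager = 282, 282, 282 ✓
(Office=883, Name=O14): rows 2, 5 → Manager = 292, 292 ✓
(Office=888, Name=O50): rows 3, 6 → Manager = 278, 278 ✓
(Office=889, Name=O62): rows 4, 7 → Manager = 276, 276 ✓
(Office=892, Name=O62): row 8 → Manager = 285 ✓
Every {Office, Name} value is associated with a single Manager value, so {Office, Name} → Manager holds.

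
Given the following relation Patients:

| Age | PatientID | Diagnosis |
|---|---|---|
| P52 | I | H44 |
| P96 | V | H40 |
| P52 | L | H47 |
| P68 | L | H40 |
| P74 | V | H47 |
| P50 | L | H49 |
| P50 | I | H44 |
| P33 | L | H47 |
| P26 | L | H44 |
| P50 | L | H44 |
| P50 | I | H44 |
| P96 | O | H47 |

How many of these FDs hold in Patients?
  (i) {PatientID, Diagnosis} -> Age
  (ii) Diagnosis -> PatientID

(i) {PatientID, Diagnosis} -> Age: (PatientID=I, Diagnosis=H44): 3 rows → Age takes values {P52, P50} — violation; (PatientID=L, Diagnosis=H47): 2 rows → Age takes values {P52, P33} — violation; (PatientID=L, Diagnosis=H44): 2 rows → Age takes values {P26, P50} — violation — fails.
(ii) Diagnosis -> PatientID: Diagnosis=H44: 5 rows → PatientID takes values {I, L} — violation; Diagnosis=H40: 2 rows → PatientID takes values {V, L} — violation; Diagnosis=H47: 4 rows → PatientID takes values {L, V, O} — violation — fails.
None of the 2 dependencies hold.

0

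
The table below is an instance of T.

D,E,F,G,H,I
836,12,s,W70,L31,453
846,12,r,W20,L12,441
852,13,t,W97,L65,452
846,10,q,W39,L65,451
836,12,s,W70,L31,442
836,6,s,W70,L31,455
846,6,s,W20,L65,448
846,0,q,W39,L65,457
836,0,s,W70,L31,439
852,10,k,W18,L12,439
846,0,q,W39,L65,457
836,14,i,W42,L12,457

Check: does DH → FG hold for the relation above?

(D=836, H=L31): 4 rows → {F,G} = (s, W70), (s, W70), (s, W70), (s, W70) ✓
(D=846, H=L12): 1 row → {F,G} = (r, W20) ✓
(D=852, H=L65): 1 row → {F,G} = (t, W97) ✓
(D=846, H=L65): 4 rows → {F,G} takes values {(q, W39), (s, W20)} — violation
(D=852, H=L12): 1 row → {F,G} = (k, W18) ✓
(D=836, H=L12): 1 row → {F,G} = (i, W42) ✓
Two rows agree on DH but differ on FG, so DH → FG does not hold.

No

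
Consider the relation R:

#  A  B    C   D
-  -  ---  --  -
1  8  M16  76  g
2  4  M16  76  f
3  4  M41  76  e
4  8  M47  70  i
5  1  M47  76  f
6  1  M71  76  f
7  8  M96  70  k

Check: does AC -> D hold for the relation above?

No

(A=8, C=76): row 1 → D = g ✓
(A=4, C=76): rows 2, 3 → D takes values {f, e} — violation
(A=8, C=70): rows 4, 7 → D takes values {i, k} — violation
(A=1, C=76): rows 5, 6 → D = f, f ✓
Two rows agree on AC but differ on D, so AC -> D does not hold.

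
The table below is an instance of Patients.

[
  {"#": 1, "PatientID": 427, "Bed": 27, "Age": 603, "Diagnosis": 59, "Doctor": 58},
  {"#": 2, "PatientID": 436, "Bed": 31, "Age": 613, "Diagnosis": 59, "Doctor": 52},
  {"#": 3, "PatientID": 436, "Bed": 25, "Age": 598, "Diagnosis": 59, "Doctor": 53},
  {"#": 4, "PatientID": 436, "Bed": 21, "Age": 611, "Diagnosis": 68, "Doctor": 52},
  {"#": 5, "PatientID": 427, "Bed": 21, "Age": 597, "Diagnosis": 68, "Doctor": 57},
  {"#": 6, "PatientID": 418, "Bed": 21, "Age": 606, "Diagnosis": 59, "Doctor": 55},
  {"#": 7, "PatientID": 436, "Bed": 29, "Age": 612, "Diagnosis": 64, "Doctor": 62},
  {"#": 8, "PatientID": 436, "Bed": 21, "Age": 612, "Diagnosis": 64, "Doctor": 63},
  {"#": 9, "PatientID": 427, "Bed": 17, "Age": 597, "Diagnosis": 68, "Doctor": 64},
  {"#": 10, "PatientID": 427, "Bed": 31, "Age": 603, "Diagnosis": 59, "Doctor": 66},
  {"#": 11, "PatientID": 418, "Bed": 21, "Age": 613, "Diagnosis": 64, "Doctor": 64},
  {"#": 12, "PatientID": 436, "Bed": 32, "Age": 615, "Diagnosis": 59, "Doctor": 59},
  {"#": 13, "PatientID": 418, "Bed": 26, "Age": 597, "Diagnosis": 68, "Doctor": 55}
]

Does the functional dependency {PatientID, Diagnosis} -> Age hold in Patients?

No

(PatientID=427, Diagnosis=59): rows 1, 10 → Age = 603, 603 ✓
(PatientID=436, Diagnosis=59): rows 2, 3, 12 → Age takes values {613, 598, 615} — violation
(PatientID=436, Diagnosis=68): row 4 → Age = 611 ✓
(PatientID=427, Diagnosis=68): rows 5, 9 → Age = 597, 597 ✓
(PatientID=418, Diagnosis=59): row 6 → Age = 606 ✓
(PatientID=436, Diagnosis=64): rows 7, 8 → Age = 612, 612 ✓
(PatientID=418, Diagnosis=64): row 11 → Age = 613 ✓
(PatientID=418, Diagnosis=68): row 13 → Age = 597 ✓
Two rows agree on {PatientID, Diagnosis} but differ on Age, so {PatientID, Diagnosis} -> Age does not hold.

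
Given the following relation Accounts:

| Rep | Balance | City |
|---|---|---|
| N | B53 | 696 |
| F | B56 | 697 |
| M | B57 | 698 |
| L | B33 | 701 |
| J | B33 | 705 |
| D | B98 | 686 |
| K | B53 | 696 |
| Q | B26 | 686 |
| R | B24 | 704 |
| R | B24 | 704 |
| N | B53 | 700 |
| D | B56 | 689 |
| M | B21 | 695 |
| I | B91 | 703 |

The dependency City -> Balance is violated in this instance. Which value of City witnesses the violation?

City=696: 2 rows → Balance = B53, B53 ✓
City=697: 1 row → Balance = B56 ✓
City=698: 1 row → Balance = B57 ✓
City=701: 1 row → Balance = B33 ✓
City=705: 1 row → Balance = B33 ✓
City=686: 2 rows → Balance takes values {B98, B26} — violation
City=704: 2 rows → Balance = B24, B24 ✓
City=700: 1 row → Balance = B53 ✓
City=689: 1 row → Balance = B56 ✓
City=695: 1 row → Balance = B21 ✓
City=703: 1 row → Balance = B91 ✓
The only City value with inconsistent Balance is City=686.

686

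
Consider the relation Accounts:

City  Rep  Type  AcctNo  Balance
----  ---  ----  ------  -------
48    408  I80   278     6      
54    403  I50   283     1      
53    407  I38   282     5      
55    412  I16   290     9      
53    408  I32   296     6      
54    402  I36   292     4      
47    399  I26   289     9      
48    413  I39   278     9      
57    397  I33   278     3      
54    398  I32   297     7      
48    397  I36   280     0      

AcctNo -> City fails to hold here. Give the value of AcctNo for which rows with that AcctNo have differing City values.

AcctNo=278: 3 rows → City takes values {48, 57} — violation
AcctNo=283: 1 row → City = 54 ✓
AcctNo=282: 1 row → City = 53 ✓
AcctNo=290: 1 row → City = 55 ✓
AcctNo=296: 1 row → City = 53 ✓
AcctNo=292: 1 row → City = 54 ✓
AcctNo=289: 1 row → City = 47 ✓
AcctNo=297: 1 row → City = 54 ✓
AcctNo=280: 1 row → City = 48 ✓
The only AcctNo value with inconsistent City is AcctNo=278.

278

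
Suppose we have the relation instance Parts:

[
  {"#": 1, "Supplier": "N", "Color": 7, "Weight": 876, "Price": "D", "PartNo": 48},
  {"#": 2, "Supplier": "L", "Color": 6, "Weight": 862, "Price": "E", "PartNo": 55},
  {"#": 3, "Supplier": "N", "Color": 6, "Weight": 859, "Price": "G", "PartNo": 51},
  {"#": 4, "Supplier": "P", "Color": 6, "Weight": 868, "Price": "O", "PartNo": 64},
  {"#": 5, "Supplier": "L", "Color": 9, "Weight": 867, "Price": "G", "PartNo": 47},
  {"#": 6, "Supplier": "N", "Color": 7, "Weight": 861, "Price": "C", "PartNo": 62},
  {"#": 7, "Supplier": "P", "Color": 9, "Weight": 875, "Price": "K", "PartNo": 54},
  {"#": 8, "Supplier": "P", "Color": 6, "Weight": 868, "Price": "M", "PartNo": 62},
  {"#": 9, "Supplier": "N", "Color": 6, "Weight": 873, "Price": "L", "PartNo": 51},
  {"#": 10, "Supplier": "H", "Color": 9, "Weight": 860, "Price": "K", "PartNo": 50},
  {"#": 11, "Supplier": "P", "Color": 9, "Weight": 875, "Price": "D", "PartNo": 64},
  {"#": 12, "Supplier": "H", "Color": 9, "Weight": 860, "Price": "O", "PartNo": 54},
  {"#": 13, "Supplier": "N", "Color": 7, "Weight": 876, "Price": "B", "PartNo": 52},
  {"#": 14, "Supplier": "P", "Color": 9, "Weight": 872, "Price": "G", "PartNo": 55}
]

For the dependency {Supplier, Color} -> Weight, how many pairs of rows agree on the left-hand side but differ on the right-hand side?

5

(Supplier=N, Color=7): violating pairs (1,6), (6,13) — 2 pairs.
(Supplier=N, Color=6): violating pairs (3,9) — 1 pair.
(Supplier=P, Color=6): all 2 rows agree on Weight — 0 pairs.
(Supplier=P, Color=9): violating pairs (7,14), (11,14) — 2 pairs.
(Supplier=H, Color=9): all 2 rows agree on Weight — 0 pairs.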